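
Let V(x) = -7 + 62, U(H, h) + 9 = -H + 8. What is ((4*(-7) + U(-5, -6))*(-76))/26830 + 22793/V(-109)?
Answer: 61163651/147565 ≈ 414.49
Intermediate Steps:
U(H, h) = -1 - H (U(H, h) = -9 + (-H + 8) = -9 + (8 - H) = -1 - H)
V(x) = 55
((4*(-7) + U(-5, -6))*(-76))/26830 + 22793/V(-109) = ((4*(-7) + (-1 - 1*(-5)))*(-76))/26830 + 22793/55 = ((-28 + (-1 + 5))*(-76))*(1/26830) + 22793*(1/55) = ((-28 + 4)*(-76))*(1/26830) + 22793/55 = -24*(-76)*(1/26830) + 22793/55 = 1824*(1/26830) + 22793/55 = 912/13415 + 22793/55 = 61163651/147565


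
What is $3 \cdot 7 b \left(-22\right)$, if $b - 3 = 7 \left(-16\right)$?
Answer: $50358$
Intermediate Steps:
$b = -109$ ($b = 3 + 7 \left(-16\right) = 3 - 112 = -109$)
$3 \cdot 7 b \left(-22\right) = 3 \cdot 7 \left(-109\right) \left(-22\right) = 21 \left(-109\right) \left(-22\right) = \left(-2289\right) \left(-22\right) = 50358$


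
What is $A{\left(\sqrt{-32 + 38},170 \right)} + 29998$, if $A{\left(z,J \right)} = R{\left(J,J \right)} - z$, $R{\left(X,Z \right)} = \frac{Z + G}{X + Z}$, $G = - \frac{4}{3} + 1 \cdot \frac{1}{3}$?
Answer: $\frac{10199489}{340} - \sqrt{6} \approx 29996.0$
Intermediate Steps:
$G = -1$ ($G = \left(-4\right) \frac{1}{3} + 1 \cdot \frac{1}{3} = - \frac{4}{3} + \frac{1}{3} = -1$)
$R{\left(X,Z \right)} = \frac{-1 + Z}{X + Z}$ ($R{\left(X,Z \right)} = \frac{Z - 1}{X + Z} = \frac{-1 + Z}{X + Z}$)
$A{\left(z,J \right)} = - z + \frac{-1 + J}{2 J}$ ($A{\left(z,J \right)} = \frac{-1 + J}{J + J} - z = \frac{-1 + J}{2 J} - z = - z + \frac{-1 + J}{2 J}$)
$A{\left(\sqrt{-32 + 38},170 \right)} + 29998 = \left(\frac{1}{2} - \sqrt{-32 + 38} - \frac{1}{2 \cdot 170}\right) + 29998 = \left(\frac{1}{2} - \sqrt{6} - \frac{1}{340}\right) + 29998 = \left(\frac{169}{340} - \sqrt{6}\right) + 29998 = \frac{10199489}{340} - \sqrt{6}$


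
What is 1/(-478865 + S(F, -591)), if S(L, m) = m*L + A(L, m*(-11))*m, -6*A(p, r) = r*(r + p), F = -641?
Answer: 1/3752342176 ≈ 2.6650e-10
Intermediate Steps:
A(p, r) = -r*(p + r)/6 (A(p, r) = -r*(r + p)/6 = -r*(p + r)/6)
S(L, m) = L*m + 11*m²*(L - 11*m)/6 (S(L, m) = m*L + (-m*(-11)*(L + m*(-11))/6)*m = L*m + (-(-11*m)*(L - 11*m)/6)*m = L*m + (11*m*(L - 11*m)/6)*m = L*m + 11*m²*(L - 11*m)/6)
1/(-478865 + S(F, -591)) = 1/(-478865 + (⅙)*(-591)*(6*(-641) + 11*(-591)*(-641 - 11*(-591)))) = 1/(-478865 + (⅙)*(-591)*(-3846 + 11*(-591)*(-641 + 6501))) = 1/(-478865 + (⅙)*(-591)*(-3846 + 11*(-591)*5860)) = 1/(-478865 + (⅙)*(-591)*(-3846 - 38095860)) = 1/(-478865 + (⅙)*(-591)*(-38099706)) = 1/(-478865 + 3752821041) = 1/3752342176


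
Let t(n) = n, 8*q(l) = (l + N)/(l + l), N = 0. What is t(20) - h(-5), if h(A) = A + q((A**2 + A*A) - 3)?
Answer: 399/16 ≈ 24.938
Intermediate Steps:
q(l) = 1/16 (q(l) = ((l + 0)/(l + l))/8 = (l/((2*l)))/8 = (l*(1/(2*l)))/8 = (1/8)*(1/2) = 1/16)
h(A) = 1/16 + A (h(A) = A + 1/16 = 1/16 + A)
t(20) - h(-5) = 20 - (1/16 - 5) = 20 - 1*(-79/16) = 20 + 79/16 = 399/16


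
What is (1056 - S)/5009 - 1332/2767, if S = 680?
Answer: -5631596/13859903 ≈ -0.40632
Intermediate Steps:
(1056 - S)/5009 - 1332/2767 = (1056 - 1*680)/5009 - 1332/2767 = (1056 - 680)*(1/5009) - 1332*1/2767 = 376*(1/5009) - 1332/2767 = 376/5009 - 1332/2767 = -5631596/13859903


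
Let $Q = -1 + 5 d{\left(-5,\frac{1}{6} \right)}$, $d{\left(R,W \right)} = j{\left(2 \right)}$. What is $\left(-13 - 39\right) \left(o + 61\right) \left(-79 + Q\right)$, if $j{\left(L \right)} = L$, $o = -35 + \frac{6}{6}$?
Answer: $98280$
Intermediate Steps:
$o = -34$ ($o = -35 + 6 \cdot \frac{1}{6} = -35 + 1 = -34$)
$d{\left(R,W \right)} = 2$
$Q = 9$ ($Q = -1 + 5 \cdot 2 = -1 + 10 = 9$)
$\left(-13 - 39\right) \left(o + 61\right) \left(-79 + Q\right) = \left(-13 - 39\right) \left(-34 + 61\right) \left(-79 + 9\right) = - 52 \cdot 27 \left(-70\right) = \left(-52\right) \left(-1890\right) = 98280$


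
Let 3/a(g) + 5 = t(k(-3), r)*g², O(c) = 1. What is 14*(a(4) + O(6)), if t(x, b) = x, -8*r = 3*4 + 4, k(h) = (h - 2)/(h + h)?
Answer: 476/25 ≈ 19.040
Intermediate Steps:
k(h) = (-2 + h)/(2*h) (k(h) = (-2 + h)/((2*h)) = (-2 + h)*(1/(2*h)) = (-2 + h)/(2*h))
r = -2 (r = -(3*4 + 4)/8 = -(12 + 4)/8 = -⅛*16 = -2)
a(g) = 3/(-5 + 5*g²/6) (a(g) = 3/(-5 + ((½)*(-2 - 3)/(-3))*g²) = 3/(-5 + ((½)*(-⅓)*(-5))*g²) = 3/(-5 + 5*g²/6))
14*(a(4) + O(6)) = 14*(18/(5*(-6 + 4²)) + 1) = 14*(18/(5*(-6 + 16)) + 1) = 14*((18/5)/10 + 1) = 14*((18/5)*(⅒) + 1) = 14*(9/25 + 1) = 14*(34/25) = 476/25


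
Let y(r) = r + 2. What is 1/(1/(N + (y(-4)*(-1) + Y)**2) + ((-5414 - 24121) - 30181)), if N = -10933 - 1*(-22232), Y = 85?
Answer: -18868/1126721487 ≈ -1.6746e-5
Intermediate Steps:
y(r) = 2 + r
N = 11299 (N = -10933 + 22232 = 11299)
1/(1/(N + (y(-4)*(-1) + Y)**2) + ((-5414 - 24121) - 30181)) = 1/(1/(11299 + ((2 - 4)*(-1) + 85)**2) + ((-5414 - 24121) - 30181)) = 1/(1/(11299 + (-2*(-1) + 85)**2) + (-29535 - 30181)) = 1/(1/(11299 + (2 + 85)**2) - 59716) = 1/(1/(11299 + 87**2) - 59716) = 1/(1/(11299 + 7569) - 59716) = 1/(1/18868 - 59716) = 1/(-1126721487/18868) = -18868/1126721487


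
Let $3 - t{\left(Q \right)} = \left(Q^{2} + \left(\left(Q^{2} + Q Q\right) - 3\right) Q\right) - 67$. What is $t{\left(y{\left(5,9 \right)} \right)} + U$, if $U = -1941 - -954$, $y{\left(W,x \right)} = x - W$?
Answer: $-1049$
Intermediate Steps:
$t{\left(Q \right)} = 70 - Q^{2} - Q \left(-3 + 2 Q^{2}\right)$ ($t{\left(Q \right)} = 3 - \left(\left(Q^{2} + \left(\left(Q^{2} + Q Q\right) - 3\right) Q\right) - 67\right) = 3 - \left(\left(Q^{2} + \left(\left(Q^{2} + Q^{2}\right) - 3\right) Q\right) - 67\right) = 3 - \left(\left(Q^{2} + \left(2 Q^{2} - 3\right) Q\right) - 67\right) = 3 - \left(\left(Q^{2} + \left(-3 + 2 Q^{2}\right) Q\right) - 67\right) = 3 - \left(\left(Q^{2} + Q \left(-3 + 2 Q^{2}\right)\right) - 67\right) = 3 - \left(-67 + Q^{2} + Q \left(-3 + 2 Q^{2}\right)\right) = 70 - Q^{2} - Q \left(-3 + 2 Q^{2}\right)$)
$U = -987$ ($U = -1941 + 954 = -987$)
$t{\left(y{\left(5,9 \right)} \right)} + U = \left(70 - \left(9 - 5\right)^{2} - 2 \left(9 - 5\right)^{3} + 3 \left(9 - 5\right)\right) - 987 = \left(70 - 4^{2} - 2 \cdot 4^{3} + 3 \cdot 4\right) - 987 = \left(70 - 16 - 128 + 12\right) - 987 = -62 - 987 = -1049$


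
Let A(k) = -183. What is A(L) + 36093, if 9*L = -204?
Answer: 35910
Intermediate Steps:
L = -68/3 (L = (⅑)*(-204) = -68/3 ≈ -22.667)
A(L) + 36093 = -183 + 36093 = 35910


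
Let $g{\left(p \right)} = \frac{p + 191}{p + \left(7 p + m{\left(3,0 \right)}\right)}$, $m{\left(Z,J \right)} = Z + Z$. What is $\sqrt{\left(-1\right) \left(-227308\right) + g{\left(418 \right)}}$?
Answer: $\frac{\sqrt{102038642806}}{670} \approx 476.77$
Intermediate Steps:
$m{\left(Z,J \right)} = 2 Z$
$g{\left(p \right)} = \frac{191 + p}{6 + 8 p}$ ($g{\left(p \right)} = \frac{p + 191}{p + \left(7 p + 2 \cdot 3\right)} = \frac{191 + p}{p + \left(7 p + 6\right)} = \frac{191 + p}{p + \left(6 + 7 p\right)} = \frac{191 + p}{6 + 8 p}$)
$\sqrt{\left(-1\right) \left(-227308\right) + g{\left(418 \right)}} = \sqrt{\left(-1\right) \left(-227308\right) + \frac{191 + 418}{2 \left(3 + 4 \cdot 418\right)}} = \sqrt{227308 + \frac{1}{2} \frac{1}{3 + 1672} \cdot 609} = \sqrt{227308 + \frac{1}{2} \cdot \frac{1}{1675} \cdot 609} = \sqrt{227308 + \frac{609}{3350}} = \sqrt{\frac{761482409}{3350}} = \frac{\sqrt{102038642806}}{670}$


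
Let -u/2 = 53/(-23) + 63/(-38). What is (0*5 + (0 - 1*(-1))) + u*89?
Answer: 308644/437 ≈ 706.28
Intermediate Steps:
u = 3463/437 (u = -2*(53/(-23) + 63/(-38)) = -2*(53*(-1/23) + 63*(-1/38)) = -2*(-53/23 - 63/38) = -2*(-3463/874) = 3463/437 ≈ 7.9245)
(0*5 + (0 - 1*(-1))) + u*89 = (0*5 + (0 - 1*(-1))) + (3463/437)*89 = (0 + (0 + 1)) + 308207/437 = (0 + 1) + 308207/437 = 1 + 308207/437 = 308644/437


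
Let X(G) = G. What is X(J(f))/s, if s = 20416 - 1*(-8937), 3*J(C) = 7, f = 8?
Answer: 7/88059 ≈ 7.9492e-5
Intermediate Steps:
J(C) = 7/3 (J(C) = (1/3)*7 = 7/3)
s = 29353 (s = 20416 + 8937 = 29353)
X(J(f))/s = (7/3)/29353 = (7/3)*(1/29353) = 7/88059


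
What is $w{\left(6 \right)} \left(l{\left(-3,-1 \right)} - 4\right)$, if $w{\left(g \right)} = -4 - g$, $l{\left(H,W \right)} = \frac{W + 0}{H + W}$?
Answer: $\frac{75}{2} \approx 37.5$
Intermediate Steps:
$l{\left(H,W \right)} = \frac{W}{H + W}$
$w{\left(6 \right)} \left(l{\left(-3,-1 \right)} - 4\right) = \left(-4 - 6\right) \left(- \frac{1}{-3 - 1} - 4\right) = \left(-4 - 6\right) \left(- \frac{1}{-4} - 4\right) = - 10 \left(\left(-1\right) \left(- \frac{1}{4}\right) - 4\right) = - 10 \left(\frac{1}{4} - 4\right) = \left(-10\right) \left(- \frac{15}{4}\right) = \frac{75}{2}$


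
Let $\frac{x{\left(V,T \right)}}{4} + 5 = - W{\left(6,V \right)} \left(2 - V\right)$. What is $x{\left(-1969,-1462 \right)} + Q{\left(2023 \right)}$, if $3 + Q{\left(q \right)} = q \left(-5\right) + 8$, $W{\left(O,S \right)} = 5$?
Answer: $-49550$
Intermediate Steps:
$Q{\left(q \right)} = 5 - 5 q$ ($Q{\left(q \right)} = -3 + \left(q \left(-5\right) + 8\right) = -3 - \left(-8 + 5 q\right) = 5 - 5 q$)
$x{\left(V,T \right)} = -60 + 20 V$ ($x{\left(V,T \right)} = -20 + 4 \left(-1\right) 5 \left(2 - V\right) = -20 + 4 \left(- 5 \left(2 - V\right)\right) = -20 + 4 \left(-10 + 5 V\right) = -20 + \left(-40 + 20 V\right) = -60 + 20 V$)
$x{\left(-1969,-1462 \right)} + Q{\left(2023 \right)} = \left(-60 + 20 \left(-1969\right)\right) + \left(5 - 10115\right) = \left(-60 - 39380\right) + \left(5 - 10115\right) = -39440 - 10110 = -49550$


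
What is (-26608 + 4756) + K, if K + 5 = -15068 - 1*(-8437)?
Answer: -28488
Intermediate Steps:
K = -6636 (K = -5 + (-15068 - 1*(-8437)) = -5 + (-15068 + 8437) = -5 - 6631 = -6636)
(-26608 + 4756) + K = (-26608 + 4756) - 6636 = -21852 - 6636 = -28488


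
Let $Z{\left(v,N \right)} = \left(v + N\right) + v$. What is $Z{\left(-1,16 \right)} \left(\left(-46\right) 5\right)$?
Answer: $-3220$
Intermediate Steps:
$Z{\left(v,N \right)} = N + 2 v$ ($Z{\left(v,N \right)} = \left(N + v\right) + v = N + 2 v$)
$Z{\left(-1,16 \right)} \left(\left(-46\right) 5\right) = \left(16 + 2 \left(-1\right)\right) \left(\left(-46\right) 5\right) = \left(16 - 2\right) \left(-230\right) = 14 \left(-230\right) = -3220$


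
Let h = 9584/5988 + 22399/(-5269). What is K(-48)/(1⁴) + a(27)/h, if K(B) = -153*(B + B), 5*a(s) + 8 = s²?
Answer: 1529706823107/104533895 ≈ 14634.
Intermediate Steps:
h = -20906779/7887693 (h = 9584*(1/5988) + 22399*(-1/5269) = 2396/1497 - 22399/5269 = -20906779/7887693 ≈ -2.6506)
a(s) = -8/5 + s²/5
K(B) = -306*B
K(-48)/(1⁴) + a(27)/h = (-306*(-48))/(1⁴) + (-8/5 + (⅕)*27²)/(-20906779/7887693) = 14688/1 + (-8/5 + (⅕)*729)*(-7887693/20906779) = 14688*1 + (-8/5 + 729/5)*(-7887693/20906779) = 14688 + (721/5)*(-7887693/20906779) = 14688 - 5687026653/104533895 = 1529706823107/104533895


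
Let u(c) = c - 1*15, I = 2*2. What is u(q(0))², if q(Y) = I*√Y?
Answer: 225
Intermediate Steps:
I = 4
q(Y) = 4*√Y
u(c) = -15 + c (u(c) = c - 15 = -15 + c)
u(q(0))² = (-15 + 4*√0)² = (-15 + 4*0)² = (-15 + 0)² = (-15)² = 225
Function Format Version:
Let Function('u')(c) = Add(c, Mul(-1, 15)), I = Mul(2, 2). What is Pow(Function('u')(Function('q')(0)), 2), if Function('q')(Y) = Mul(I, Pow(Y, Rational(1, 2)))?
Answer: 225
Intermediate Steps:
I = 4
Function('q')(Y) = Mul(4, Pow(Y, Rational(1, 2)))
Function('u')(c) = Add(-15, c) (Function('u')(c) = Add(c, -15) = Add(-15, c))
Pow(Function('u')(Function('q')(0)), 2) = Pow(Add(-15, Mul(4, Pow(0, Rational(1, 2)))), 2) = Pow(Add(-15, Mul(4, 0)), 2) = Pow(Add(-15, 0), 2) = Pow(-15, 2) = 225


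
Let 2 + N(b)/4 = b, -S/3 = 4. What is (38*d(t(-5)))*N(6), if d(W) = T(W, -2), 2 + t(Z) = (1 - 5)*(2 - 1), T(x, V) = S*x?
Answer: 43776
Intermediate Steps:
S = -12 (S = -3*4 = -12)
N(b) = -8 + 4*b
T(x, V) = -12*x
t(Z) = -6 (t(Z) = -2 + (1 - 5)*(2 - 1) = -2 - 4*1 = -2 - 4 = -6)
d(W) = -12*W
(38*d(t(-5)))*N(6) = (38*(-12*(-6)))*(-8 + 4*6) = (38*72)*(-8 + 24) = 2736*16 = 43776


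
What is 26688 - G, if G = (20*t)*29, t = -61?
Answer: 62068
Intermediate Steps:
G = -35380 (G = (20*(-61))*29 = -1220*29 = -35380)
26688 - G = 26688 - 1*(-35380) = 26688 + 35380 = 62068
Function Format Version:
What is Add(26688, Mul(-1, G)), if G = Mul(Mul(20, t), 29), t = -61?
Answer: 62068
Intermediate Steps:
G = -35380 (G = Mul(Mul(20, -61), 29) = Mul(-1220, 29) = -35380)
Add(26688, Mul(-1, G)) = Add(26688, Mul(-1, -35380)) = Add(26688, 35380) = 62068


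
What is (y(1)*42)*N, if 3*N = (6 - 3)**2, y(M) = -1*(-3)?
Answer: 378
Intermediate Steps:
y(M) = 3
N = 3 (N = (6 - 3)**2/3 = (1/3)*3**2 = (1/3)*9 = 3)
(y(1)*42)*N = (3*42)*3 = 126*3 = 378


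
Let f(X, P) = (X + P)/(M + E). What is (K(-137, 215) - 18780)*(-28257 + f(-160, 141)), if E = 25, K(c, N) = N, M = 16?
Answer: 21508592140/41 ≈ 5.2460e+8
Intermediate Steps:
f(X, P) = P/41 + X/41 (f(X, P) = (X + P)/(16 + 25) = (P + X)/41 = (P + X)*(1/41) = P/41 + X/41)
(K(-137, 215) - 18780)*(-28257 + f(-160, 141)) = (215 - 18780)*(-28257 + ((1/41)*141 + (1/41)*(-160))) = -18565*(-28257 + (141/41 - 160/41)) = -18565*(-28257 - 19/41) = -18565*(-1158556/41) = 21508592140/41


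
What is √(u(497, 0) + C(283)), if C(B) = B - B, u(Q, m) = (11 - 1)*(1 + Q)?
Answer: 2*√1245 ≈ 70.569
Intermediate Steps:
u(Q, m) = 10 + 10*Q (u(Q, m) = 10*(1 + Q) = 10 + 10*Q)
C(B) = 0
√(u(497, 0) + C(283)) = √((10 + 10*497) + 0) = √((10 + 4970) + 0) = √(4980 + 0) = √4980 = 2*√1245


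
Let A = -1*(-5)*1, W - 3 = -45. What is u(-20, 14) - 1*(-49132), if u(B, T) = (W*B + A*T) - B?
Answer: 50062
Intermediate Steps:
W = -42 (W = 3 - 45 = -42)
A = 5 (A = 5*1 = 5)
u(B, T) = -43*B + 5*T (u(B, T) = (-42*B + 5*T) - B = -43*B + 5*T)
u(-20, 14) - 1*(-49132) = (-43*(-20) + 5*14) - 1*(-49132) = (860 + 70) + 49132 = 930 + 49132 = 50062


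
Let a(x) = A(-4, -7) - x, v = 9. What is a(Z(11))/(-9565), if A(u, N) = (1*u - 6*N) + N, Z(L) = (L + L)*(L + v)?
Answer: 409/9565 ≈ 0.042760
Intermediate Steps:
Z(L) = 2*L*(9 + L) (Z(L) = (L + L)*(L + 9) = (2*L)*(9 + L) = 2*L*(9 + L))
A(u, N) = u - 5*N (A(u, N) = (u - 6*N) + N = u - 5*N)
a(x) = 31 - x (a(x) = (-4 - 5*(-7)) - x = (-4 + 35) - x = 31 - x)
a(Z(11))/(-9565) = (31 - 2*11*(9 + 11))/(-9565) = (31 - 2*11*20)*(-1/9565) = (31 - 1*440)*(-1/9565) = (31 - 440)*(-1/9565) = -409*(-1/9565) = 409/9565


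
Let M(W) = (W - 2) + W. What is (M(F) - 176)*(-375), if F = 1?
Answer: 66000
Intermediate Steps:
M(W) = -2 + 2*W (M(W) = (-2 + W) + W = -2 + 2*W)
(M(F) - 176)*(-375) = ((-2 + 2*1) - 176)*(-375) = ((-2 + 2) - 176)*(-375) = (0 - 176)*(-375) = -176*(-375) = 66000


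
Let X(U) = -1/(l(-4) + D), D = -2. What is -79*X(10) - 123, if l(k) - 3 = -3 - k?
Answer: -167/2 ≈ -83.500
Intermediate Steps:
l(k) = -k (l(k) = 3 + (-3 - k) = -k)
X(U) = -½ (X(U) = -1/(-1*(-4) - 2) = -1/(4 - 2) = -1/2 = -1*½ = -½)
-79*X(10) - 123 = -79*(-½) - 123 = 79/2 - 123 = -167/2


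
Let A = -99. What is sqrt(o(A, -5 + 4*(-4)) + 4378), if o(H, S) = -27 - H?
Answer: 5*sqrt(178) ≈ 66.708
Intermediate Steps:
sqrt(o(A, -5 + 4*(-4)) + 4378) = sqrt((-27 - 1*(-99)) + 4378) = sqrt((-27 + 99) + 4378) = sqrt(72 + 4378) = sqrt(4450) = 5*sqrt(178)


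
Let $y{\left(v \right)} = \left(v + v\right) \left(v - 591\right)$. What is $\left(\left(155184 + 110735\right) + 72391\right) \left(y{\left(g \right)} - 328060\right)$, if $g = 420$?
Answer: $-159580827000$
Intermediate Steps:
$y{\left(v \right)} = 2 v \left(-591 + v\right)$
$\left(\left(155184 + 110735\right) + 72391\right) \left(y{\left(g \right)} - 328060\right) = \left(\left(155184 + 110735\right) + 72391\right) \left(2 \cdot 420 \left(-591 + 420\right) - 328060\right) = \left(265919 + 72391\right) \left(2 \cdot 420 \left(-171\right) - 328060\right) = 338310 \left(-143640 - 328060\right) = 338310 \left(-471700\right) = -159580827000$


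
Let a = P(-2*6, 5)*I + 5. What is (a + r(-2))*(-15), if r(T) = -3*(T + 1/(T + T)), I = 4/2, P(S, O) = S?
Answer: 735/4 ≈ 183.75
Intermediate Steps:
I = 2 (I = 4*(½) = 2)
r(T) = -3*T - 3/(2*T) (r(T) = -3*(T + 1/(2*T)) = -3*T - 3/(2*T))
a = -19 (a = -2*6*2 + 5 = -12*2 + 5 = -24 + 5 = -19)
(a + r(-2))*(-15) = (-19 + (-3*(-2) - 3/2/(-2)))*(-15) = (-19 + (6 - 3/2*(-½)))*(-15) = (-19 + (6 + ¾))*(-15) = (-19 + 27/4)*(-15) = -49/4*(-15) = 735/4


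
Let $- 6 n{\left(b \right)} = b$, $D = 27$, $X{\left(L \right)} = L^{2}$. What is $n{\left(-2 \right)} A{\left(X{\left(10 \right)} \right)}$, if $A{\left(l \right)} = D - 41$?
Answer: $- \frac{14}{3} \approx -4.6667$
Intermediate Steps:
$n{\left(b \right)} = - \frac{b}{6}$
$A{\left(l \right)} = -14$ ($A{\left(l \right)} = 27 - 41 = -14$)
$n{\left(-2 \right)} A{\left(X{\left(10 \right)} \right)} = \left(- \frac{1}{6}\right) \left(-2\right) \left(-14\right) = \frac{1}{3} \left(-14\right) = - \frac{14}{3}$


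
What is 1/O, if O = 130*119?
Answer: 1/15470 ≈ 6.4641e-5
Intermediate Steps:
O = 15470
1/O = 1/15470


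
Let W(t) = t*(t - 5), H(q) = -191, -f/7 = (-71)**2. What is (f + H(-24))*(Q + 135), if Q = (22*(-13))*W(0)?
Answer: -4789530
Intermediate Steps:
f = -35287 (f = -7*(-71)**2 = -7*5041 = -35287)
W(t) = t*(-5 + t)
Q = 0 (Q = (22*(-13))*(0*(-5 + 0)) = -0*(-5) = -286*0 = 0)
(f + H(-24))*(Q + 135) = (-35287 - 191)*(0 + 135) = -35478*135 = -4789530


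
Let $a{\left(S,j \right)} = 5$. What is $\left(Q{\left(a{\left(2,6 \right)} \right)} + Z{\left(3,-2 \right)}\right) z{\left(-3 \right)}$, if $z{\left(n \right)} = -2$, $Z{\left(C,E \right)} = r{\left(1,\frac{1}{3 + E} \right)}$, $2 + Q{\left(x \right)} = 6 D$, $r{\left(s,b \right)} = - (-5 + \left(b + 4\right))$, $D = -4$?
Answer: $52$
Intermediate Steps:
$r{\left(s,b \right)} = 1 - b$ ($r{\left(s,b \right)} = - (-5 + \left(4 + b\right)) = - (-1 + b) = 1 - b$)
$Q{\left(x \right)} = -26$ ($Q{\left(x \right)} = -2 + 6 \left(-4\right) = -2 - 24 = -26$)
$Z{\left(C,E \right)} = 1 - \frac{1}{3 + E}$
$\left(Q{\left(a{\left(2,6 \right)} \right)} + Z{\left(3,-2 \right)}\right) z{\left(-3 \right)} = \left(-26 + \frac{2 - 2}{3 - 2}\right) \left(-2\right) = \left(-26 + 1^{-1} \cdot 0\right) \left(-2\right) = \left(-26 + 1 \cdot 0\right) \left(-2\right) = \left(-26 + 0\right) \left(-2\right) = \left(-26\right) \left(-2\right) = 52$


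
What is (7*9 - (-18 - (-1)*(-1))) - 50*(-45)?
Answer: 2332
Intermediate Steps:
(7*9 - (-18 - (-1)*(-1))) - 50*(-45) = (63 - (-18 - 1*1)) + 2250 = (63 - (-18 - 1)) + 2250 = (63 - 1*(-19)) + 2250 = (63 + 19) + 2250 = 82 + 2250 = 2332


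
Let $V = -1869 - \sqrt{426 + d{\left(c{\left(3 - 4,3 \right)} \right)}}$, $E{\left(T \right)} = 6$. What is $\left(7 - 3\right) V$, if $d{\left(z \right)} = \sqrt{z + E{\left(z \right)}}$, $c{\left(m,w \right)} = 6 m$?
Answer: $-7476 - 4 \sqrt{426} \approx -7558.6$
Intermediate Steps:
$d{\left(z \right)} = \sqrt{6 + z}$ ($d{\left(z \right)} = \sqrt{z + 6} = \sqrt{6 + z}$)
$V = -1869 - \sqrt{426}$ ($V = -1869 - \sqrt{426 + \sqrt{6 + 6 \left(3 - 4\right)}} = -1869 - \sqrt{426 + \sqrt{6 + 6 \left(-1\right)}} = -1869 - \sqrt{426 + \sqrt{6 - 6}} = -1869 - \sqrt{426 + \sqrt{0}} = -1869 - \sqrt{426 + 0} = -1869 - \sqrt{426} \approx -1889.6$)
$\left(7 - 3\right) V = \left(7 - 3\right) \left(-1869 - \sqrt{426}\right) = 4 \left(-1869 - \sqrt{426}\right) = -7476 - 4 \sqrt{426}$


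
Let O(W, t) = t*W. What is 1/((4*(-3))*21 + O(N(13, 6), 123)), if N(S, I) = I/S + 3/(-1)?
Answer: -13/7335 ≈ -0.0017723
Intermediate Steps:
N(S, I) = -3 + I/S (N(S, I) = I/S + 3*(-1) = I/S - 3 = -3 + I/S)
O(W, t) = W*t
1/((4*(-3))*21 + O(N(13, 6), 123)) = 1/((4*(-3))*21 + (-3 + 6/13)*123) = 1/(-12*21 + (-3 + 6*(1/13))*123) = 1/(-252 + (-3 + 6/13)*123) = 1/(-252 - 33/13*123) = 1/(-252 - 4059/13) = 1/(-7335/13) = -13/7335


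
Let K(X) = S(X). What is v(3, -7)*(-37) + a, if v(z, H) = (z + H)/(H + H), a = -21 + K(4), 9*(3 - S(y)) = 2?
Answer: -1814/63 ≈ -28.794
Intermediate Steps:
S(y) = 25/9 (S(y) = 3 - ⅑*2 = 3 - 2/9 = 25/9)
K(X) = 25/9
a = -164/9 (a = -21 + 25/9 = -164/9 ≈ -18.222)
v(z, H) = (H + z)/(2*H) (v(z, H) = (H + z)/((2*H)) = (H + z)*(1/(2*H)) = (H + z)/(2*H))
v(3, -7)*(-37) + a = ((½)*(-7 + 3)/(-7))*(-37) - 164/9 = ((½)*(-⅐)*(-4))*(-37) - 164/9 = (2/7)*(-37) - 164/9 = -74/7 - 164/9 = -1814/63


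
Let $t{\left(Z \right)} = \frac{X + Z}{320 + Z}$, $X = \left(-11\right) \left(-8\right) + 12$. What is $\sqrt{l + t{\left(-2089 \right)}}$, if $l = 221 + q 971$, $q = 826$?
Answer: $\frac{2 \sqrt{627646644982}}{1769} \approx 895.69$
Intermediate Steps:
$l = 802267$ ($l = 221 + 826 \cdot 971 = 221 + 802046 = 802267$)
$X = 100$ ($X = 88 + 12 = 100$)
$t{\left(Z \right)} = \frac{100 + Z}{320 + Z}$
$\sqrt{l + t{\left(-2089 \right)}} = \sqrt{802267 + \frac{100 - 2089}{320 - 2089}} = \sqrt{802267 + \frac{1}{-1769} \left(-1989\right)} = \sqrt{802267 - - \frac{1989}{1769}} = \sqrt{802267 + \frac{1989}{1769}} = \sqrt{\frac{1419212312}{1769}} = \frac{2 \sqrt{627646644982}}{1769}$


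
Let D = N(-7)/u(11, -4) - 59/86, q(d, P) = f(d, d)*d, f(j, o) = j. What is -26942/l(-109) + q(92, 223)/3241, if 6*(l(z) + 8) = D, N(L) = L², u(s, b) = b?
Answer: 90201941888/33968921 ≈ 2655.4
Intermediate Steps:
q(d, P) = d² (q(d, P) = d*d = d²)
D = -2225/172 (D = (-7)²/(-4) - 59/86 = 49*(-¼) - 59*1/86 = -49/4 - 59/86 = -2225/172 ≈ -12.936)
l(z) = -10481/1032 (l(z) = -8 + (⅙)*(-2225/172) = -8 - 2225/1032 = -10481/1032)
-26942/l(-109) + q(92, 223)/3241 = -26942/(-10481/1032) + 92²/3241 = -26942*(-1032/10481) + 8464*(1/3241) = 27804144/10481 + 8464/3241 = 90201941888/33968921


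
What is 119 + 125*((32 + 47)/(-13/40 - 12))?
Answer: -336333/493 ≈ -682.22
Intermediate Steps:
119 + 125*((32 + 47)/(-13/40 - 12)) = 119 + 125*(79/(-13*1/40 - 12)) = 119 + 125*(79/(-13/40 - 12)) = 119 + 125*(79/(-493/40)) = 119 + 125*(79*(-40/493)) = 119 + 125*(-3160/493) = 119 - 395000/493 = -336333/493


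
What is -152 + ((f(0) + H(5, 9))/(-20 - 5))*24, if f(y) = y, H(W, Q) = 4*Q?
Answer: -4664/25 ≈ -186.56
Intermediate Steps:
-152 + ((f(0) + H(5, 9))/(-20 - 5))*24 = -152 + ((0 + 4*9)/(-20 - 5))*24 = -152 + ((0 + 36)/(-25))*24 = -152 + (36*(-1/25))*24 = -152 - 36/25*24 = -152 - 864/25 = -4664/25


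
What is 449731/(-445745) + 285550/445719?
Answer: -73171166839/198677015655 ≈ -0.36829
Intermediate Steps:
449731/(-445745) + 285550/445719 = 449731*(-1/445745) + 285550*(1/445719) = -449731/445745 + 285550/445719 = -73171166839/198677015655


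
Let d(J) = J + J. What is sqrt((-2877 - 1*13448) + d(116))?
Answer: 11*I*sqrt(133) ≈ 126.86*I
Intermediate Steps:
d(J) = 2*J
sqrt((-2877 - 1*13448) + d(116)) = sqrt((-2877 - 1*13448) + 2*116) = sqrt((-2877 - 13448) + 232) = sqrt(-16325 + 232) = sqrt(-16093) = 11*I*sqrt(133)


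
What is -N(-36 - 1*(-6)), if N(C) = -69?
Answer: 69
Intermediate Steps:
-N(-36 - 1*(-6)) = -1*(-69) = 69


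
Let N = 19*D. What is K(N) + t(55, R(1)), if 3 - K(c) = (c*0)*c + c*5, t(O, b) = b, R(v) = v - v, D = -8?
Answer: 763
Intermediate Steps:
R(v) = 0
N = -152 (N = 19*(-8) = -152)
K(c) = 3 - 5*c (K(c) = 3 - ((c*0)*c + c*5) = 3 - (0*c + 5*c) = 3 - (0 + 5*c) = 3 - 5*c)
K(N) + t(55, R(1)) = (3 - 5*(-152)) + 0 = (3 + 760) + 0 = 763 + 0 = 763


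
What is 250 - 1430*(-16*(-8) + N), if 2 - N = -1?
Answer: -187080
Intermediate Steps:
N = 3 (N = 2 - 1*(-1) = 2 + 1 = 3)
250 - 1430*(-16*(-8) + N) = 250 - 1430*(-16*(-8) + 3) = 250 - 1430*(128 + 3) = 250 - 1430*131 = 250 - 187330 = -187080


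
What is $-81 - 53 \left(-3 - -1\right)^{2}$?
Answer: $-293$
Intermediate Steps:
$-81 - 53 \left(-3 - -1\right)^{2} = -81 - 53 \left(-3 + 1\right)^{2} = -81 - 53 \left(-2\right)^{2} = -81 - 212 = -293$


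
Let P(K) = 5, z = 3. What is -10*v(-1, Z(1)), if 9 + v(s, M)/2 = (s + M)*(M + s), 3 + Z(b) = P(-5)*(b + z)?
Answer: -4940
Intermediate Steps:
Z(b) = 12 + 5*b (Z(b) = -3 + 5*(b + 3) = -3 + 5*(3 + b) = -3 + (15 + 5*b) = 12 + 5*b)
v(s, M) = -18 + 2*(M + s)² (v(s, M) = -18 + 2*((s + M)*(M + s)) = -18 + 2*((M + s)*(M + s)) = -18 + 2*(M + s)²)
-10*v(-1, Z(1)) = -10*(-18 + 2*((12 + 5*1) - 1)²) = -10*(-18 + 2*((12 + 5) - 1)²) = -10*(-18 + 2*(17 - 1)²) = -10*(-18 + 2*16²) = -10*(-18 + 2*256) = -10*(-18 + 512) = -10*494 = -4940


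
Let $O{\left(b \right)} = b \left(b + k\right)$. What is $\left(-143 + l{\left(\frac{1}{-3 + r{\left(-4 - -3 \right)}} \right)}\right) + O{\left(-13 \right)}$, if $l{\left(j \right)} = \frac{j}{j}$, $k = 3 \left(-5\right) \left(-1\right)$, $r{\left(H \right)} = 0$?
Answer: $-168$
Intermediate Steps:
$k = 15$ ($k = \left(-15\right) \left(-1\right) = 15$)
$O{\left(b \right)} = b \left(15 + b\right)$ ($O{\left(b \right)} = b \left(b + 15\right) = b \left(15 + b\right)$)
$l{\left(j \right)} = 1$
$\left(-143 + l{\left(\frac{1}{-3 + r{\left(-4 - -3 \right)}} \right)}\right) + O{\left(-13 \right)} = \left(-143 + 1\right) - 13 \left(15 - 13\right) = -142 - 26 = -168$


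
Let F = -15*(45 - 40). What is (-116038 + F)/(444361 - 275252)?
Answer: -116113/169109 ≈ -0.68662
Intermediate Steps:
F = -75 (F = -15*5 = -75)
(-116038 + F)/(444361 - 275252) = (-116038 - 75)/(444361 - 275252) = -116113/169109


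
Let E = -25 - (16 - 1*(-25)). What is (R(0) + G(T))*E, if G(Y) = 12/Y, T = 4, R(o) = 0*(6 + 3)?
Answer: -198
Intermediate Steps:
R(o) = 0 (R(o) = 0*9 = 0)
E = -66 (E = -25 - (16 + 25) = -25 - 1*41 = -25 - 41 = -66)
(R(0) + G(T))*E = (0 + 12/4)*(-66) = (0 + 12*(1/4))*(-66) = (0 + 3)*(-66) = 3*(-66) = -198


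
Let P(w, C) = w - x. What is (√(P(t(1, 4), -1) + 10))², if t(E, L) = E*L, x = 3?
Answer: 11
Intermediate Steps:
P(w, C) = -3 + w (P(w, C) = w - 1*3 = w - 3 = -3 + w)
(√(P(t(1, 4), -1) + 10))² = (√((-3 + 1*4) + 10))² = (√((-3 + 4) + 10))² = (√(1 + 10))² = (√11)² = 11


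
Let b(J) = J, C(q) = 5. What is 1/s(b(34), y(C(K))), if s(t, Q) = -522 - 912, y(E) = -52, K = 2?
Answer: -1/1434 ≈ -0.00069735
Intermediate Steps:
s(t, Q) = -1434
1/s(b(34), y(C(K))) = 1/(-1434) = -1/1434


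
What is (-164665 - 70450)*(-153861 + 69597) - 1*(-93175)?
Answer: 19811823535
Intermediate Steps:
(-164665 - 70450)*(-153861 + 69597) - 1*(-93175) = -235115*(-84264) + 93175 = 19811730360 + 93175 = 19811823535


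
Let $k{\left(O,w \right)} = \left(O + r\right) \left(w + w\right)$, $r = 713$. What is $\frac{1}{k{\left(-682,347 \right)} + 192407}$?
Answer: $\frac{1}{213921} \approx 4.6746 \cdot 10^{-6}$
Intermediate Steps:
$k{\left(O,w \right)} = 2 w \left(713 + O\right)$ ($k{\left(O,w \right)} = \left(O + 713\right) \left(w + w\right) = \left(713 + O\right) 2 w = 2 w \left(713 + O\right)$)
$\frac{1}{k{\left(-682,347 \right)} + 192407} = \frac{1}{2 \cdot 347 \left(713 - 682\right) + 192407} = \frac{1}{2 \cdot 347 \cdot 31 + 192407} = \frac{1}{21514 + 192407} = \frac{1}{213921}$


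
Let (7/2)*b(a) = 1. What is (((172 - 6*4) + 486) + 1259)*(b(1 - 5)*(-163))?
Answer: -617118/7 ≈ -88160.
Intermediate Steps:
b(a) = 2/7 (b(a) = (2/7)*1 = 2/7)
(((172 - 6*4) + 486) + 1259)*(b(1 - 5)*(-163)) = (((172 - 6*4) + 486) + 1259)*((2/7)*(-163)) = (((172 - 24) + 486) + 1259)*(-326/7) = ((148 + 486) + 1259)*(-326/7) = (634 + 1259)*(-326/7) = 1893*(-326/7) = -617118/7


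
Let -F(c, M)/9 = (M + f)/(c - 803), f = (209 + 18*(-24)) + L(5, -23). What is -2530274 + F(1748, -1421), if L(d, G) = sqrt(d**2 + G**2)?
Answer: -88559042/35 - sqrt(554)/105 ≈ -2.5303e+6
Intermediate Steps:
L(d, G) = sqrt(G**2 + d**2)
f = -223 + sqrt(554) (f = (209 + 18*(-24)) + sqrt((-23)**2 + 5**2) = (209 - 432) + sqrt(529 + 25) = -223 + sqrt(554) ≈ -199.46)
F(c, M) = -9*(-223 + M + sqrt(554))/(-803 + c) (F(c, M) = -9*(M + (-223 + sqrt(554)))/(c - 803) = -9*(-223 + M + sqrt(554))/(-803 + c))
-2530274 + F(1748, -1421) = -2530274 + 9*(223 - 1*(-1421) - sqrt(554))/(-803 + 1748) = -2530274 + 9*(223 + 1421 - sqrt(554))/945 = -2530274 + 9*(1/945)*(1644 - sqrt(554)) = -2530274 + (548/35 - sqrt(554)/105) = -88559042/35 - sqrt(554)/105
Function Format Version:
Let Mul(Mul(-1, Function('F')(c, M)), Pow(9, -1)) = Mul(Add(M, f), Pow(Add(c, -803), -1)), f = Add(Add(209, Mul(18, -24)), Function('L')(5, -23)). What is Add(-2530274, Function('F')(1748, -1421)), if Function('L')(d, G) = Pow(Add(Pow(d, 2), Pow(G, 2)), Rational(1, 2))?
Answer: Add(Rational(-88559042, 35), Mul(Rational(-1, 105), Pow(554, Rational(1, 2)))) ≈ -2.5303e+6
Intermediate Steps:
Function('L')(d, G) = Pow(Add(Pow(G, 2), Pow(d, 2)), Rational(1, 2))
f = Add(-223, Pow(554, Rational(1, 2))) (f = Add(Add(209, Mul(18, -24)), Pow(Add(Pow(-23, 2), Pow(5, 2)), Rational(1, 2))) = Add(Add(209, -432), Pow(Add(529, 25), Rational(1, 2))) = Add(-223, Pow(554, Rational(1, 2))) ≈ -199.46)
Function('F')(c, M) = Mul(-9, Pow(Add(-803, c), -1), Add(-223, M, Pow(554, Rational(1, 2)))) (Function('F')(c, M) = Mul(-9, Mul(Add(M, Add(-223, Pow(554, Rational(1, 2)))), Pow(Add(c, -803), -1))) = Mul(-9, Mul(Add(-223, M, Pow(554, Rational(1, 2))), Pow(Add(-803, c), -1))) = Mul(-9, Mul(Pow(Add(-803, c), -1), Add(-223, M, Pow(554, Rational(1, 2))))) = Mul(-9, Pow(Add(-803, c), -1), Add(-223, M, Pow(554, Rational(1, 2)))))
Add(-2530274, Function('F')(1748, -1421)) = Add(-2530274, Mul(9, Pow(Add(-803, 1748), -1), Add(223, Mul(-1, -1421), Mul(-1, Pow(554, Rational(1, 2)))))) = Add(-2530274, Mul(9, Pow(945, -1), Add(223, 1421, Mul(-1, Pow(554, Rational(1, 2)))))) = Add(-2530274, Mul(9, Rational(1, 945), Add(1644, Mul(-1, Pow(554, Rational(1, 2)))))) = Add(-2530274, Add(Rational(548, 35), Mul(Rational(-1, 105), Pow(554, Rational(1, 2))))) = Add(Rational(-88559042, 35), Mul(Rational(-1, 105), Pow(554, Rational(1, 2))))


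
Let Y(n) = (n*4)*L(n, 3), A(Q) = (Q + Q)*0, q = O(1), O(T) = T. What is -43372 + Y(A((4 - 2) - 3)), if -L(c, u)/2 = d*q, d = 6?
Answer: -43372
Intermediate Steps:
q = 1
L(c, u) = -12
A(Q) = 0 (A(Q) = (2*Q)*0 = 0)
Y(n) = -48*n (Y(n) = (n*4)*(-12) = (4*n)*(-12) = -48*n)
-43372 + Y(A((4 - 2) - 3)) = -43372 - 48*0 = -43372 + 0 = -43372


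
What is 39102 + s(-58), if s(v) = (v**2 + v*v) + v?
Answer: 45772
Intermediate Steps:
s(v) = v + 2*v**2 (s(v) = (v**2 + v**2) + v = 2*v**2 + v = v + 2*v**2)
39102 + s(-58) = 39102 - 58*(1 + 2*(-58)) = 39102 - 58*(1 - 116) = 39102 - 58*(-115) = 39102 + 6670 = 45772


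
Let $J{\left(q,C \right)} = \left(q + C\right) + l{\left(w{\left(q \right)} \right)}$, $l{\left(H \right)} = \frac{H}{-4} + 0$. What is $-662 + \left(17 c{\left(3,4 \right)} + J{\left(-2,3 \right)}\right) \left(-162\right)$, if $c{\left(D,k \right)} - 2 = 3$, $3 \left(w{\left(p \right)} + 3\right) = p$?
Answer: $- \frac{29485}{2} \approx -14743.0$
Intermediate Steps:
$w{\left(p \right)} = -3 + \frac{p}{3}$
$l{\left(H \right)} = - \frac{H}{4}$ ($l{\left(H \right)} = H \left(- \frac{1}{4}\right) + 0 = - \frac{H}{4} + 0 = - \frac{H}{4}$)
$c{\left(D,k \right)} = 5$ ($c{\left(D,k \right)} = 2 + 3 = 5$)
$J{\left(q,C \right)} = \frac{3}{4} + C + \frac{11 q}{12}$ ($J{\left(q,C \right)} = \left(q + C\right) - \frac{-3 + \frac{q}{3}}{4} = \left(C + q\right) - \left(- \frac{3}{4} + \frac{q}{12}\right) = \frac{3}{4} + C + \frac{11 q}{12}$)
$-662 + \left(17 c{\left(3,4 \right)} + J{\left(-2,3 \right)}\right) \left(-162\right) = -662 + \left(17 \cdot 5 + \left(\frac{3}{4} + 3 + \frac{11}{12} \left(-2\right)\right)\right) \left(-162\right) = -662 + \left(85 + \left(\frac{3}{4} + 3 - \frac{11}{6}\right)\right) \left(-162\right) = -662 + \left(85 + \frac{23}{12}\right) \left(-162\right) = -662 + \frac{1043}{12} \left(-162\right) = -662 - \frac{28161}{2} = - \frac{29485}{2}$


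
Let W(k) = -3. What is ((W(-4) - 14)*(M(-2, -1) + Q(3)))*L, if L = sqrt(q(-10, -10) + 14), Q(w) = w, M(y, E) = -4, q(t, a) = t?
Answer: 34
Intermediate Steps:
L = 2 (L = sqrt(-10 + 14) = sqrt(4) = 2)
((W(-4) - 14)*(M(-2, -1) + Q(3)))*L = ((-3 - 14)*(-4 + 3))*2 = -17*(-1)*2 = 17*2 = 34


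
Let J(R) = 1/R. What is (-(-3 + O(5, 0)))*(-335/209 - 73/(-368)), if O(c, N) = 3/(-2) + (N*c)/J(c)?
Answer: -972207/153824 ≈ -6.3203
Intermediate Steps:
O(c, N) = -3/2 + N*c² (O(c, N) = 3/(-2) + (N*c)/(1/c) = 3*(-½) + (N*c)*c = -3/2 + N*c²)
(-(-3 + O(5, 0)))*(-335/209 - 73/(-368)) = (-(-3 + (-3/2 + 0*5²)))*(-335/209 - 73/(-368)) = (-(-3 + (-3/2 + 0*25)))*(-335*1/209 - 73*(-1/368)) = (-(-3 + (-3/2 + 0)))*(-335/209 + 73/368) = -(-3 - 3/2)*(-108023/76912) = -1*(-9/2)*(-108023/76912) = (9/2)*(-108023/76912) = -972207/153824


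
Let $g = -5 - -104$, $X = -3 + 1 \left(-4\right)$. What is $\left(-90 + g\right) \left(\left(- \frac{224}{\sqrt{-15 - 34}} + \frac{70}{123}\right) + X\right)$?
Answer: $- \frac{2373}{41} + 288 i \approx -57.878 + 288.0 i$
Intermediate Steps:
$X = -7$ ($X = -3 - 4 = -7$)
$g = 99$ ($g = -5 + 104 = 99$)
$\left(-90 + g\right) \left(\left(- \frac{224}{\sqrt{-15 - 34}} + \frac{70}{123}\right) + X\right) = \left(-90 + 99\right) \left(\left(- \frac{224}{\sqrt{-15 - 34}} + \frac{70}{123}\right) - 7\right) = 9 \left(\left(- \frac{224}{\sqrt{-49}} + 70 \cdot \frac{1}{123}\right) - 7\right) = 9 \left(\left(- \frac{224}{7 i} + \frac{70}{123}\right) - 7\right) = 9 \left(\left(- 224 \left(- \frac{i}{7}\right) + \frac{70}{123}\right) - 7\right) = 9 \left(\left(32 i + \frac{70}{123}\right) - 7\right) = 9 \left(\left(\frac{70}{123} + 32 i\right) - 7\right) = 9 \left(- \frac{791}{123} + 32 i\right) = - \frac{2373}{41} + 288 i$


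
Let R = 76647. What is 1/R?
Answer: 1/76647 ≈ 1.3047e-5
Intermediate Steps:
1/R = 1/76647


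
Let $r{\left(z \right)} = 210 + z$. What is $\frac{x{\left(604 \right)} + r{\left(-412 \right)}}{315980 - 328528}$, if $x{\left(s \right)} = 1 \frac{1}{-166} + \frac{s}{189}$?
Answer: $\frac{6237473}{393680952} \approx 0.015844$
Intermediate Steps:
$x{\left(s \right)} = - \frac{1}{166} + \frac{s}{189}$ ($x{\left(s \right)} = 1 \left(- \frac{1}{166}\right) + s \frac{1}{189} = - \frac{1}{166} + \frac{s}{189}$)
$\frac{x{\left(604 \right)} + r{\left(-412 \right)}}{315980 - 328528} = \frac{\left(- \frac{1}{166} + \frac{1}{189} \cdot 604\right) + \left(210 - 412\right)}{315980 - 328528} = \frac{\left(- \frac{1}{166} + \frac{604}{189}\right) - 202}{-12548} = \left(\frac{100075}{31374} - 202\right) \left(- \frac{1}{12548}\right) = \left(- \frac{6237473}{31374}\right) \left(- \frac{1}{12548}\right) = \frac{6237473}{393680952}$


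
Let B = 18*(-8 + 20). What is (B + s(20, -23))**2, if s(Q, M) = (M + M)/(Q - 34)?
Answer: 2356225/49 ≈ 48086.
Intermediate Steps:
s(Q, M) = 2*M/(-34 + Q) (s(Q, M) = (2*M)/(-34 + Q) = 2*M/(-34 + Q))
B = 216 (B = 18*12 = 216)
(B + s(20, -23))**2 = (216 + 2*(-23)/(-34 + 20))**2 = (216 + 2*(-23)/(-14))**2 = (216 + 2*(-23)*(-1/14))**2 = (216 + 23/7)**2 = (1535/7)**2 = 2356225/49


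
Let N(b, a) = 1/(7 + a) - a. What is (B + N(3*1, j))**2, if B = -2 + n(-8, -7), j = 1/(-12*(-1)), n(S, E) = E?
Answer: 83192641/1040400 ≈ 79.962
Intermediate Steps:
j = 1/12 (j = -1/12*(-1) = 1/12 ≈ 0.083333)
B = -9 (B = -2 - 7 = -9)
(B + N(3*1, j))**2 = (-9 + (1 - (1/12)**2 - 7*1/12)/(7 + 1/12))**2 = (-9 + (1 - 1*1/144 - 7/12)/(85/12))**2 = (-9 + 12*(1 - 1/144 - 7/12)/85)**2 = (-9 + (12/85)*(59/144))**2 = (-9 + 59/1020)**2 = (-9121/1020)**2 = 83192641/1040400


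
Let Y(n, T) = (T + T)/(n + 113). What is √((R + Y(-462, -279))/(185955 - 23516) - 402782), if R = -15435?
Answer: I*√1294498718663767108649/56691211 ≈ 634.65*I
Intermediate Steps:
Y(n, T) = 2*T/(113 + n) (Y(n, T) = (2*T)/(113 + n) = 2*T/(113 + n))
√((R + Y(-462, -279))/(185955 - 23516) - 402782) = √((-15435 + 2*(-279)/(113 - 462))/(185955 - 23516) - 402782) = √((-15435 + 2*(-279)/(-349))/162439 - 402782) = √((-15435 + 2*(-279)*(-1/349))*(1/162439) - 402782) = √((-15435 + 558/349)*(1/162439) - 402782) = √(-5386257/349*1/162439 - 402782) = √(-5386257/56691211 - 402782) = √(-22834204735259/56691211) = I*√1294498718663767108649/56691211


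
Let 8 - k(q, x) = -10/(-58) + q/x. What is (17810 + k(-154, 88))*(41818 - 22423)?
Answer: 40090842045/116 ≈ 3.4561e+8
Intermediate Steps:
k(q, x) = 227/29 - q/x (k(q, x) = 8 - (-10/(-58) + q/x) = 8 - (-10*(-1/58) + q/x) = 8 - (5/29 + q/x) = 8 + (-5/29 - q/x) = 227/29 - q/x)
(17810 + k(-154, 88))*(41818 - 22423) = (17810 + (227/29 - 1*(-154)/88))*(41818 - 22423) = (17810 + (227/29 - 1*(-154)*1/88))*19395 = (17810 + (227/29 + 7/4))*19395 = (17810 + 1111/116)*19395 = (2067071/116)*19395 = 40090842045/116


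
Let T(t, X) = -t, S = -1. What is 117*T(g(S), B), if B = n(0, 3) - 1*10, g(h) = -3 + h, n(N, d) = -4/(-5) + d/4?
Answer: 468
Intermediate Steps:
n(N, d) = ⅘ + d/4 (n(N, d) = -4*(-⅕) + d*(¼) = ⅘ + d/4)
B = -169/20 (B = (⅘ + (¼)*3) - 1*10 = (⅘ + ¾) - 10 = 31/20 - 10 = -169/20 ≈ -8.4500)
117*T(g(S), B) = 117*(-(-3 - 1)) = 117*(-1*(-4)) = 117*4 = 468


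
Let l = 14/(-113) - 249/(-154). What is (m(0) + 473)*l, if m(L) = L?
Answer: 1117183/1582 ≈ 706.18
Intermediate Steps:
l = 25981/17402 (l = 14*(-1/113) - 249*(-1/154) = -14/113 + 249/154 = 25981/17402 ≈ 1.4930)
(m(0) + 473)*l = (0 + 473)*(25981/17402) = 473*(25981/17402) = 1117183/1582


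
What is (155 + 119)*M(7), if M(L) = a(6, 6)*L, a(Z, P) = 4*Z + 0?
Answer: 46032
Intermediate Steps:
a(Z, P) = 4*Z
M(L) = 24*L (M(L) = (4*6)*L = 24*L)
(155 + 119)*M(7) = (155 + 119)*(24*7) = 274*168 = 46032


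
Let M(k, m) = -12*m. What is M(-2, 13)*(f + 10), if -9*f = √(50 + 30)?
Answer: -1560 + 208*√5/3 ≈ -1405.0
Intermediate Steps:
f = -4*√5/9 (f = -√(50 + 30)/9 = -4*√5/9 ≈ -0.99381)
M(-2, 13)*(f + 10) = (-12*13)*(-4*√5/9 + 10) = -156*(10 - 4*√5/9) = -1560 + 208*√5/3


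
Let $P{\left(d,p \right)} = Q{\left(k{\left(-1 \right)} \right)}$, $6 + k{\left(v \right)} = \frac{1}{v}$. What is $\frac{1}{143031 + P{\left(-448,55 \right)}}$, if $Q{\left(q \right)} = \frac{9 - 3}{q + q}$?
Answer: $\frac{7}{1001214} \approx 6.9915 \cdot 10^{-6}$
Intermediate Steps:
$k{\left(v \right)} = -6 + \frac{1}{v}$
$Q{\left(q \right)} = \frac{3}{q}$ ($Q{\left(q \right)} = \frac{6}{2 q} = 6 \frac{1}{2 q} = \frac{3}{q}$)
$P{\left(d,p \right)} = - \frac{3}{7}$ ($P{\left(d,p \right)} = \frac{3}{-6 + \frac{1}{-1}} = \frac{3}{-6 - 1} = \frac{3}{-7} = 3 \left(- \frac{1}{7}\right) = - \frac{3}{7}$)
$\frac{1}{143031 + P{\left(-448,55 \right)}} = \frac{1}{143031 - \frac{3}{7}} = \frac{1}{\frac{1001214}{7}} = \frac{7}{1001214}$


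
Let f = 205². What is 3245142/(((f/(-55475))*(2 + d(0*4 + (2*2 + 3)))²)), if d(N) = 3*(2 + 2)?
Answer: -514355007/23534 ≈ -21856.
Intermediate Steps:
f = 42025
d(N) = 12 (d(N) = 3*4 = 12)
3245142/(((f/(-55475))*(2 + d(0*4 + (2*2 + 3)))²)) = 3245142/(((42025/(-55475))*(2 + 12)²)) = 3245142/(((42025*(-1/55475))*14²)) = 3245142/((-1681/2219*196)) = 3245142/(-47068/317) = 3245142*(-317/47068) = -514355007/23534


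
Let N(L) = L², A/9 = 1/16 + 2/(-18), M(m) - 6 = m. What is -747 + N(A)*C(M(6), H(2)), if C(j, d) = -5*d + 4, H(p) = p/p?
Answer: -191281/256 ≈ -747.19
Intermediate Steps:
M(m) = 6 + m
H(p) = 1
C(j, d) = 4 - 5*d
A = -7/16 (A = 9*(1/16 + 2/(-18)) = 9*(1*(1/16) + 2*(-1/18)) = 9*(1/16 - ⅑) = 9*(-7/144) = -7/16 ≈ -0.43750)
-747 + N(A)*C(M(6), H(2)) = -747 + (-7/16)²*(4 - 5*1) = -747 + 49*(4 - 5)/256 = -747 + (49/256)*(-1) = -747 - 49/256 = -191281/256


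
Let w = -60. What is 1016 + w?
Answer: 956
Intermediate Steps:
1016 + w = 1016 - 60 = 956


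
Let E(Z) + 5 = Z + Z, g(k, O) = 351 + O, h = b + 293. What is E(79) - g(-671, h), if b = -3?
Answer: -488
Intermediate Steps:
h = 290 (h = -3 + 293 = 290)
E(Z) = -5 + 2*Z (E(Z) = -5 + (Z + Z) = -5 + 2*Z)
E(79) - g(-671, h) = (-5 + 2*79) - (351 + 290) = (-5 + 158) - 1*641 = 153 - 641 = -488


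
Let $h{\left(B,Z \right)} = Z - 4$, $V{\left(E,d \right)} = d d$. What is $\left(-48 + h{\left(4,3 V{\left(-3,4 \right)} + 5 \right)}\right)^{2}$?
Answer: $1$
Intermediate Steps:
$V{\left(E,d \right)} = d^{2}$
$h{\left(B,Z \right)} = -4 + Z$ ($h{\left(B,Z \right)} = Z - 4 = -4 + Z$)
$\left(-48 + h{\left(4,3 V{\left(-3,4 \right)} + 5 \right)}\right)^{2} = \left(-48 + \left(-4 + \left(3 \cdot 4^{2} + 5\right)\right)\right)^{2} = \left(-48 + \left(-4 + \left(3 \cdot 16 + 5\right)\right)\right)^{2} = \left(-48 + \left(-4 + \left(48 + 5\right)\right)\right)^{2} = \left(-48 + \left(-4 + 53\right)\right)^{2} = \left(-48 + 49\right)^{2} = 1^{2} = 1$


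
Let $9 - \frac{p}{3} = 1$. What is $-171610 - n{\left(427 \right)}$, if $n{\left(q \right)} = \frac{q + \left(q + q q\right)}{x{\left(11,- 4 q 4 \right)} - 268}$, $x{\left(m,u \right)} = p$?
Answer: $- \frac{683437}{4} \approx -1.7086 \cdot 10^{5}$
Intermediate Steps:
$p = 24$ ($p = 27 - 3 = 24$)
$x{\left(m,u \right)} = 24$
$n{\left(q \right)} = - \frac{q}{122} - \frac{q^{2}}{244}$ ($n{\left(q \right)} = \frac{q + \left(q + q q\right)}{24 - 268} = \frac{q + \left(q + q^{2}\right)}{-244} = \left(q^{2} + 2 q\right) \left(- \frac{1}{244}\right) = - \frac{q}{122} - \frac{q^{2}}{244}$)
$-171610 - n{\left(427 \right)} = -171610 - \left(- \frac{1}{244}\right) 427 \left(2 + 427\right) = -171610 - \left(- \frac{1}{244}\right) 427 \cdot 429 = -171610 - - \frac{3003}{4} = -171610 + \frac{3003}{4} = - \frac{683437}{4}$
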